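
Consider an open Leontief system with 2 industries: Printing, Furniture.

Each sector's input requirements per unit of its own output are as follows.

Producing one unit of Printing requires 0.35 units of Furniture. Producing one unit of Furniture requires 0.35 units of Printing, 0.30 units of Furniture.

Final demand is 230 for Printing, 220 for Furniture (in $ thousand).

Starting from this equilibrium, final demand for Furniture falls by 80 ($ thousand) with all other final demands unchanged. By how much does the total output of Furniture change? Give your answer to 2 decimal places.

Δx_2 = -138.53

I − A =
  [   1.00    -0.35]
  [  -0.35     0.70]
det(I−A) = (1.00)(0.70) − (-0.35)(-0.35) = 0.5775
adj(I−A) = [[0.70, 0.35], [0.35, 1.00]]
(I − A)⁻¹ = adj(I−A) / det(I−A) ≈
  [   1.2121     0.6061]
  [   0.6061     1.7316]
Δx = (I − A)⁻¹ Δd with Δd having -80 in the Furniture component and 0 elsewhere.
So Δx_2 = L_22 · (-80), where L_22 = adj(I−A)_22 / det(I−A) = 1.00 / 0.5775.
Δx_2 = 1.00 × (-80) / 0.5775 = -80.00 / 0.5775 ≈ -138.53.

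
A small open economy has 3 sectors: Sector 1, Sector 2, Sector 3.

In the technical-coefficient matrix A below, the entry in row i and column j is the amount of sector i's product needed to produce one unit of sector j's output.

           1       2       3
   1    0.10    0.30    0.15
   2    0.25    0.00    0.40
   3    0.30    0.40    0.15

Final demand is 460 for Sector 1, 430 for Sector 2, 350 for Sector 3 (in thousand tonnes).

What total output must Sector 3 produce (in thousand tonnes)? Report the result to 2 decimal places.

x_3 = 1444.44

I − A =
  [   0.90    -0.30    -0.15]
  [  -0.25     1.00    -0.40]
  [  -0.30    -0.40     0.85]
Cofactors of I−A, C_ij = (−1)^(i+j)·(minor ij) (rows/columns in the sector order above):
  C_11 = (1.00)(0.85) − (-0.40)(-0.40) = 0.6900
  C_12 = −[(-0.25)(0.85) − (-0.40)(-0.30)] = 0.3325
  C_13 = (-0.25)(-0.40) − (1.00)(-0.30) = 0.4000
  C_21 = −[(-0.30)(0.85) − (-0.15)(-0.40)] = 0.3150
  C_22 = (0.90)(0.85) − (-0.15)(-0.30) = 0.7200
  C_23 = −[(0.90)(-0.40) − (-0.30)(-0.30)] = 0.4500
  C_31 = (-0.30)(-0.40) − (-0.15)(1.00) = 0.2700
  C_32 = −[(0.90)(-0.40) − (-0.15)(-0.25)] = 0.3975
  C_33 = (0.90)(1.00) − (-0.30)(-0.25) = 0.8250
det(I−A) = Σ_j (I−A)_1j·C_1j = (0.90)(0.6900) + (-0.30)(0.3325) + (-0.15)(0.4000) = 0.46125
adj(I−A) = Cᵀ =
  [ 0.6900   0.3150   0.2700]
  [ 0.3325   0.7200   0.3975]
  [ 0.4000   0.4500   0.8250]
(I − A)⁻¹ = adj(I−A) / det(I−A) ≈
  [   1.4959     0.6829     0.5854]
  [   0.7209     1.5610     0.8618]
  [   0.8672     0.9756     1.7886]
x = (I − A)⁻¹ d = adj(I−A)·d / det(I−A), with det(I−A) = 0.46125:
  x_1 = (0.6900·460 + 0.3150·430 + 0.2700·350) / 0.46125 = 547.35 / 0.46125 ≈ 1186.67
  x_2 = (0.3325·460 + 0.7200·430 + 0.3975·350) / 0.46125 = 601.675 / 0.46125 ≈ 1304.44
  x_3 = (0.4000·460 + 0.4500·430 + 0.8250·350) / 0.46125 = 666.25 / 0.46125 ≈ 1444.44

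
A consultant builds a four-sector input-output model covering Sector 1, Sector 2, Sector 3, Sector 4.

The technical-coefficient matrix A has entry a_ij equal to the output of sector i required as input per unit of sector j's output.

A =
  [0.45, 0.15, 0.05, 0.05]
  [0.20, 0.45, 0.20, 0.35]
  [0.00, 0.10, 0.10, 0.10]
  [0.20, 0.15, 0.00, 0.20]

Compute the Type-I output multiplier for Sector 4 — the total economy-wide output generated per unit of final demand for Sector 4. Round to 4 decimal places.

I − A =
  [   0.55    -0.15    -0.05    -0.05]
  [  -0.20     0.55    -0.20    -0.35]
  [   0.00    -0.10     0.90    -0.10]
  [  -0.20    -0.15     0.00     0.80]
Compute the cofactors C_ij = (−1)^(i+j)·(3×3 minor ij) of I−A; the adjugate is their transpose:
adj(I−A) = Cᵀ =
  [ 0.329750   0.119500   0.044875   0.078500]
  [ 0.211000   0.386000   0.097500   0.194250]
  [ 0.037000   0.054250   0.171625   0.047500]
  [ 0.122000   0.102250   0.029500   0.233250]
det(I−A) = Σ_j (I−A)_1j·C_1j = (0.55)(0.329750) + (-0.15)(0.211000) + (-0.05)(0.037000) + (-0.05)(0.122000) = 0.1417625
(I − A)⁻¹ = adj(I−A) / det(I−A) ≈
  [   2.32607     0.84296     0.31655     0.55374]
  [   1.48840     2.72286     0.68777     1.37025]
  [   0.26100     0.38268     1.21065     0.33507]
  [   0.86059     0.72128     0.20809     1.64536]
The output multiplier for sector j is the column-j sum of the Leontief inverse (I − A)⁻¹ = adj(I−A) / det(I−A).
Column 4 of adj(I−A): (0.078500, 0.194250, 0.047500, 0.233250); det(I−A) = 0.1417625.
m_4 = (0.078500 + 0.194250 + 0.047500 + 0.233250) / 0.1417625 = 0.5535 / 0.1417625 ≈ 3.9044.

m_4 = 3.9044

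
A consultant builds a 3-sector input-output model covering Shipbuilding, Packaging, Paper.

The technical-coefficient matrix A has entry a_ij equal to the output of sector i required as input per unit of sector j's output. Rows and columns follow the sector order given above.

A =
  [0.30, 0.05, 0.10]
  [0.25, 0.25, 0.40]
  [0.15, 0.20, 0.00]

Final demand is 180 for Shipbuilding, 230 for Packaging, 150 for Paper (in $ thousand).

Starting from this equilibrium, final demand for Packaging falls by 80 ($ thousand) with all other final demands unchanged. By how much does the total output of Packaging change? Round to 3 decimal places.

Δx_2 = -125.329

I − A =
  [   0.70    -0.05    -0.10]
  [  -0.25     0.75    -0.40]
  [  -0.15    -0.20     1.00]
Cofactors of I−A, C_ij = (−1)^(i+j)·(minor ij) (rows/columns in the sector order above):
  C_11 = (0.75)(1.00) − (-0.40)(-0.20) = 0.6700
  C_12 = −[(-0.25)(1.00) − (-0.40)(-0.15)] = 0.3100
  C_13 = (-0.25)(-0.20) − (0.75)(-0.15) = 0.1625
  C_21 = −[(-0.05)(1.00) − (-0.10)(-0.20)] = 0.0700
  C_22 = (0.70)(1.00) − (-0.10)(-0.15) = 0.6850
  C_23 = −[(0.70)(-0.20) − (-0.05)(-0.15)] = 0.1475
  C_31 = (-0.05)(-0.40) − (-0.10)(0.75) = 0.0950
  C_32 = −[(0.70)(-0.40) − (-0.10)(-0.25)] = 0.3050
  C_33 = (0.70)(0.75) − (-0.05)(-0.25) = 0.5125
det(I−A) = Σ_j (I−A)_1j·C_1j = (0.70)(0.6700) + (-0.05)(0.3100) + (-0.10)(0.1625) = 0.43725
adj(I−A) = Cᵀ =
  [ 0.6700   0.0700   0.0950]
  [ 0.3100   0.6850   0.3050]
  [ 0.1625   0.1475   0.5125]
(I − A)⁻¹ = adj(I−A) / det(I−A) ≈
  [   1.5323     0.1601     0.2173]
  [   0.7090     1.5666     0.6975]
  [   0.3716     0.3373     1.1721]
Δx = (I − A)⁻¹ Δd with Δd having -80 in the Packaging component and 0 elsewhere.
So Δx_2 = L_22 · (-80), where L_22 = adj(I−A)_22 / det(I−A) = 0.6850 / 0.43725.
Δx_2 = 0.6850 × (-80) / 0.43725 = -54.80 / 0.43725 ≈ -125.329.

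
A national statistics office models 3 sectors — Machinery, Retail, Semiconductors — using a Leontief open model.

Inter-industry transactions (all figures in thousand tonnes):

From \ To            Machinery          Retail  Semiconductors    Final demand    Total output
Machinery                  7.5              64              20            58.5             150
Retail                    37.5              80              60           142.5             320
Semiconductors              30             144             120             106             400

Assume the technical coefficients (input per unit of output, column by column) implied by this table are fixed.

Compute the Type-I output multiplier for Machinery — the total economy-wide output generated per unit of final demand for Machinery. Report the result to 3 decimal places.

Technical coefficients a_ij = z_ij / X_j:
  a_MM = 7.5/150 = 0.05, a_RM = 37.5/150 = 0.25, a_SM = 30/150 = 0.20
  a_MR = 64/320 = 0.20, a_RR = 80/320 = 0.25, a_SR = 144/320 = 0.45
  a_MS = 20/400 = 0.05, a_RS = 60/400 = 0.15, a_SS = 120/400 = 0.30
I − A =
  [   0.95    -0.20    -0.05]
  [  -0.25     0.75    -0.15]
  [  -0.20    -0.45     0.70]
Cofactors of I−A, C_ij = (−1)^(i+j)·(minor ij) (rows/columns in the sector order above):
  C_11 = (0.75)(0.70) − (-0.15)(-0.45) = 0.4575
  C_12 = −[(-0.25)(0.70) − (-0.15)(-0.20)] = 0.2050
  C_13 = (-0.25)(-0.45) − (0.75)(-0.20) = 0.2625
  C_21 = −[(-0.20)(0.70) − (-0.05)(-0.45)] = 0.1625
  C_22 = (0.95)(0.70) − (-0.05)(-0.20) = 0.6550
  C_23 = −[(0.95)(-0.45) − (-0.20)(-0.20)] = 0.4675
  C_31 = (-0.20)(-0.15) − (-0.05)(0.75) = 0.0675
  C_32 = −[(0.95)(-0.15) − (-0.05)(-0.25)] = 0.1550
  C_33 = (0.95)(0.75) − (-0.20)(-0.25) = 0.6625
det(I−A) = Σ_j (I−A)_1j·C_1j = (0.95)(0.4575) + (-0.20)(0.2050) + (-0.05)(0.2625) = 0.3805
adj(I−A) = Cᵀ =
  [ 0.4575   0.1625   0.0675]
  [ 0.2050   0.6550   0.1550]
  [ 0.2625   0.4675   0.6625]
(I − A)⁻¹ = adj(I−A) / det(I−A) ≈
  [   1.2024     0.4271     0.1774]
  [   0.5388     1.7214     0.4074]
  [   0.6899     1.2286     1.7411]
The output multiplier for sector j is the column-j sum of the Leontief inverse (I − A)⁻¹ = adj(I−A) / det(I−A).
Column M of adj(I−A): (0.4575, 0.2050, 0.2625); det(I−A) = 0.3805.
m_M = (0.4575 + 0.2050 + 0.2625) / 0.3805 = 0.925 / 0.3805 ≈ 2.431.

m_M = 2.431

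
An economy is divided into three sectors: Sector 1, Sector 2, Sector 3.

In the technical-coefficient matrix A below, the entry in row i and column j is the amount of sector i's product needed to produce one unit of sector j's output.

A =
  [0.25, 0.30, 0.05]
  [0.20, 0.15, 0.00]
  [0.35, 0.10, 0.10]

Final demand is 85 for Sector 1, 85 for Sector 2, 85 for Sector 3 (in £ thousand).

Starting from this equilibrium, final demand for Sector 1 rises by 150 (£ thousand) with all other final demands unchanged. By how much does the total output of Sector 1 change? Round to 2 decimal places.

Δx_1 = 227.74

I − A =
  [   0.75    -0.30    -0.05]
  [  -0.20     0.85     0.00]
  [  -0.35    -0.10     0.90]
Cofactors of I−A, C_ij = (−1)^(i+j)·(minor ij) (rows/columns in the sector order above):
  C_11 = (0.85)(0.90) − (0.00)(-0.10) = 0.7650
  C_12 = −[(-0.20)(0.90) − (0.00)(-0.35)] = 0.1800
  C_13 = (-0.20)(-0.10) − (0.85)(-0.35) = 0.3175
  C_21 = −[(-0.30)(0.90) − (-0.05)(-0.10)] = 0.2750
  C_22 = (0.75)(0.90) − (-0.05)(-0.35) = 0.6575
  C_23 = −[(0.75)(-0.10) − (-0.30)(-0.35)] = 0.1800
  C_31 = (-0.30)(0.00) − (-0.05)(0.85) = 0.0425
  C_32 = −[(0.75)(0.00) − (-0.05)(-0.20)] = 0.0100
  C_33 = (0.75)(0.85) − (-0.30)(-0.20) = 0.5775
det(I−A) = Σ_j (I−A)_1j·C_1j = (0.75)(0.7650) + (-0.30)(0.1800) + (-0.05)(0.3175) = 0.503875
adj(I−A) = Cᵀ =
  [ 0.7650   0.2750   0.0425]
  [ 0.1800   0.6575   0.0100]
  [ 0.3175   0.1800   0.5775]
(I − A)⁻¹ = adj(I−A) / det(I−A) ≈
  [   1.5182     0.5458     0.0843]
  [   0.3572     1.3049     0.0198]
  [   0.6301     0.3572     1.1461]
Δx = (I − A)⁻¹ Δd with Δd having +150 in the Sector 1 component and 0 elsewhere.
So Δx_1 = L_11 · (+150), where L_11 = adj(I−A)_11 / det(I−A) = 0.7650 / 0.503875.
Δx_1 = 0.7650 × (+150) / 0.503875 = 114.75 / 0.503875 ≈ 227.74.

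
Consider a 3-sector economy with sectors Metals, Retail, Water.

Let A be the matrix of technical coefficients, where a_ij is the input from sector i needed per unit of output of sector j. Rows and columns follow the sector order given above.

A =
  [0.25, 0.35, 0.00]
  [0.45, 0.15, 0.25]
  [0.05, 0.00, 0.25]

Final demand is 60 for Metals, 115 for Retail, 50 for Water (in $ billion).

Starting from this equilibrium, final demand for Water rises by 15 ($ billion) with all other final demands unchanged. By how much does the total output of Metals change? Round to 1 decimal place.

Δx_M = 3.7

I − A =
  [   0.75    -0.35     0.00]
  [  -0.45     0.85    -0.25]
  [  -0.05     0.00     0.75]
Cofactors of I−A, C_ij = (−1)^(i+j)·(minor ij) (rows/columns in the sector order above):
  C_11 = (0.85)(0.75) − (-0.25)(0.00) = 0.6375
  C_12 = −[(-0.45)(0.75) − (-0.25)(-0.05)] = 0.3500
  C_13 = (-0.45)(0.00) − (0.85)(-0.05) = 0.0425
  C_21 = −[(-0.35)(0.75) − (0.00)(0.00)] = 0.2625
  C_22 = (0.75)(0.75) − (0.00)(-0.05) = 0.5625
  C_23 = −[(0.75)(0.00) − (-0.35)(-0.05)] = 0.0175
  C_31 = (-0.35)(-0.25) − (0.00)(0.85) = 0.0875
  C_32 = −[(0.75)(-0.25) − (0.00)(-0.45)] = 0.1875
  C_33 = (0.75)(0.85) − (-0.35)(-0.45) = 0.4800
det(I−A) = Σ_j (I−A)_1j·C_1j = (0.75)(0.6375) + (-0.35)(0.3500) + (0.00)(0.0425) = 0.355625
adj(I−A) = Cᵀ =
  [ 0.6375   0.2625   0.0875]
  [ 0.3500   0.5625   0.1875]
  [ 0.0425   0.0175   0.4800]
(I − A)⁻¹ = adj(I−A) / det(I−A) ≈
  [   1.7926     0.7381     0.2460]
  [   0.9842     1.5817     0.5272]
  [   0.1195     0.0492     1.3497]
Δx = (I − A)⁻¹ Δd with Δd having +15 in the Water component and 0 elsewhere.
So Δx_M = L_MW · (+15), where L_MW = adj(I−A)_MW / det(I−A) = 0.0875 / 0.355625.
Δx_M = 0.0875 × (+15) / 0.355625 = 1.3125 / 0.355625 ≈ 3.7.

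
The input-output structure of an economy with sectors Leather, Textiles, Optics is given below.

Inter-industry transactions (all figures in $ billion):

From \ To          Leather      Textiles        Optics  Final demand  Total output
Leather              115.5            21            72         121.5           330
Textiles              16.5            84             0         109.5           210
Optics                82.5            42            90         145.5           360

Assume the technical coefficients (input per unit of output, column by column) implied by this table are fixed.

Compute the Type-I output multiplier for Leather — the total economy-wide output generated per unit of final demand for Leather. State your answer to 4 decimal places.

m_L = 2.5219

Technical coefficients a_ij = z_ij / X_j:
  a_LL = 115.5/330 = 0.35, a_TL = 16.5/330 = 0.05, a_OL = 82.5/330 = 0.25
  a_LT = 21/210 = 0.10, a_TT = 84/210 = 0.40, a_OT = 42/210 = 0.20
  a_LO = 72/360 = 0.20, a_TO = 0/360 = 0.00, a_OO = 90/360 = 0.25
I − A =
  [   0.65    -0.10    -0.20]
  [  -0.05     0.60     0.00]
  [  -0.25    -0.20     0.75]
Cofactors of I−A, C_ij = (−1)^(i+j)·(minor ij) (rows/columns in the sector order above):
  C_11 = (0.60)(0.75) − (0.00)(-0.20) = 0.4500
  C_12 = −[(-0.05)(0.75) − (0.00)(-0.25)] = 0.0375
  C_13 = (-0.05)(-0.20) − (0.60)(-0.25) = 0.1600
  C_21 = −[(-0.10)(0.75) − (-0.20)(-0.20)] = 0.1150
  C_22 = (0.65)(0.75) − (-0.20)(-0.25) = 0.4375
  C_23 = −[(0.65)(-0.20) − (-0.10)(-0.25)] = 0.1550
  C_31 = (-0.10)(0.00) − (-0.20)(0.60) = 0.1200
  C_32 = −[(0.65)(0.00) − (-0.20)(-0.05)] = 0.0100
  C_33 = (0.65)(0.60) − (-0.10)(-0.05) = 0.3850
det(I−A) = Σ_j (I−A)_1j·C_1j = (0.65)(0.4500) + (-0.10)(0.0375) + (-0.20)(0.1600) = 0.25675
adj(I−A) = Cᵀ =
  [ 0.4500   0.1150   0.1200]
  [ 0.0375   0.4375   0.0100]
  [ 0.1600   0.1550   0.3850]
(I − A)⁻¹ = adj(I−A) / det(I−A) ≈
  [   1.75268     0.44791     0.46738]
  [   0.14606     1.70399     0.03895]
  [   0.62317     0.60370     1.49951]
The output multiplier for sector j is the column-j sum of the Leontief inverse (I − A)⁻¹ = adj(I−A) / det(I−A).
Column L of adj(I−A): (0.4500, 0.0375, 0.1600); det(I−A) = 0.25675.
m_L = (0.4500 + 0.0375 + 0.1600) / 0.25675 = 0.6475 / 0.25675 ≈ 2.5219.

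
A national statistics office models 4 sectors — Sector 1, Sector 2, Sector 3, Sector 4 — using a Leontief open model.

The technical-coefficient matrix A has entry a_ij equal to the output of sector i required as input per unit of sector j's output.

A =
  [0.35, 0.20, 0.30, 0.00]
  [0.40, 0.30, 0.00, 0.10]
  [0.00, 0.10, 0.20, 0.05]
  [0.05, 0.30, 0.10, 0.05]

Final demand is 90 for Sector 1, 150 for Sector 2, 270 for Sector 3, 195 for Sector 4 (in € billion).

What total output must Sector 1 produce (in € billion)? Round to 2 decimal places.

I − A =
  [   0.65    -0.20    -0.30     0.00]
  [  -0.40     0.70     0.00    -0.10]
  [   0.00    -0.10     0.80    -0.05]
  [  -0.05    -0.30    -0.10     0.95]
Compute the cofactors C_ij = (−1)^(i+j)·(3×3 minor ij) of I−A; the adjugate is their transpose:
adj(I−A) = Cᵀ =
  [ 0.50350   0.18400   0.19250   0.02950]
  [ 0.30600   0.49000   0.12200   0.05800]
  [ 0.04625   0.07200   0.33575   0.02525]
  [ 0.12800   0.17200   0.08400   0.28800]
det(I−A) = Σ_j (I−A)_1j·C_1j = (0.65)(0.50350) + (-0.20)(0.30600) + (-0.30)(0.04625) + (0.00)(0.12800) = 0.2522
(I − A)⁻¹ = adj(I−A) / det(I−A) ≈
  [   1.9964     0.7296     0.7633     0.1170]
  [   1.2133     1.9429     0.4837     0.2300]
  [   0.1834     0.2855     1.3313     0.1001]
  [   0.5075     0.6820     0.3331     1.1420]
x = (I − A)⁻¹ d = adj(I−A)·d / det(I−A), with det(I−A) = 0.2522:
  x_1 = (0.50350·90 + 0.18400·150 + 0.19250·270 + 0.02950·195) / 0.2522 = 130.6425 / 0.2522 ≈ 518.01
  x_2 = (0.30600·90 + 0.49000·150 + 0.12200·270 + 0.05800·195) / 0.2522 = 145.29 / 0.2522 ≈ 576.09
  x_3 = (0.04625·90 + 0.07200·150 + 0.33575·270 + 0.02525·195) / 0.2522 = 110.53875 / 0.2522 ≈ 438.30
  x_4 = (0.12800·90 + 0.17200·150 + 0.08400·270 + 0.28800·195) / 0.2522 = 116.16 / 0.2522 ≈ 460.59

x_1 = 518.01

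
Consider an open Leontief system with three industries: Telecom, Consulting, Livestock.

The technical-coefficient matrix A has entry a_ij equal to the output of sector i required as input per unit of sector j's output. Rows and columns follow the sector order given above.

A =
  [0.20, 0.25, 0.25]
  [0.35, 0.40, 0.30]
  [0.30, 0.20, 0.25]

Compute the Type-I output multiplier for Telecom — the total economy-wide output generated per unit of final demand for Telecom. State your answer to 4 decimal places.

I − A =
  [   0.80    -0.25    -0.25]
  [  -0.35     0.60    -0.30]
  [  -0.30    -0.20     0.75]
Cofactors of I−A, C_ij = (−1)^(i+j)·(minor ij) (rows/columns in the sector order above):
  C_11 = (0.60)(0.75) − (-0.30)(-0.20) = 0.3900
  C_12 = −[(-0.35)(0.75) − (-0.30)(-0.30)] = 0.3525
  C_13 = (-0.35)(-0.20) − (0.60)(-0.30) = 0.2500
  C_21 = −[(-0.25)(0.75) − (-0.25)(-0.20)] = 0.2375
  C_22 = (0.80)(0.75) − (-0.25)(-0.30) = 0.5250
  C_23 = −[(0.80)(-0.20) − (-0.25)(-0.30)] = 0.2350
  C_31 = (-0.25)(-0.30) − (-0.25)(0.60) = 0.2250
  C_32 = −[(0.80)(-0.30) − (-0.25)(-0.35)] = 0.3275
  C_33 = (0.80)(0.60) − (-0.25)(-0.35) = 0.3925
det(I−A) = Σ_j (I−A)_1j·C_1j = (0.80)(0.3900) + (-0.25)(0.3525) + (-0.25)(0.2500) = 0.161375
adj(I−A) = Cᵀ =
  [ 0.3900   0.2375   0.2250]
  [ 0.3525   0.5250   0.3275]
  [ 0.2500   0.2350   0.3925]
(I − A)⁻¹ = adj(I−A) / det(I−A) ≈
  [   2.41673     1.47173     1.39427]
  [   2.18435     3.25329     2.02943]
  [   1.54919     1.45624     2.43222]
The output multiplier for sector j is the column-j sum of the Leontief inverse (I − A)⁻¹ = adj(I−A) / det(I−A).
Column 1 of adj(I−A): (0.3900, 0.3525, 0.2500); det(I−A) = 0.161375.
m_1 = (0.3900 + 0.3525 + 0.2500) / 0.161375 = 0.9925 / 0.161375 ≈ 6.1503.

m_1 = 6.1503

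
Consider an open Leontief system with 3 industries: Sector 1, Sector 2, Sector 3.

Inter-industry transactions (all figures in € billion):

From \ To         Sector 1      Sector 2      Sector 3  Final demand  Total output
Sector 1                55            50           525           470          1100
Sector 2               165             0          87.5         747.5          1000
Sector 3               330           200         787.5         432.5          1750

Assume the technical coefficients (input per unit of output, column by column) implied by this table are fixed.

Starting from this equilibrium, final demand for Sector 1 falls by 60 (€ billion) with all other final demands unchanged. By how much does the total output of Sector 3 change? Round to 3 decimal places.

Δx_3 = -48.396

Technical coefficients a_ij = z_ij / X_j:
  a_11 = 55/1100 = 0.05, a_21 = 165/1100 = 0.15, a_31 = 330/1100 = 0.30
  a_12 = 50/1000 = 0.05, a_22 = 0/1000 = 0.00, a_32 = 200/1000 = 0.20
  a_13 = 525/1750 = 0.30, a_23 = 87.5/1750 = 0.05, a_33 = 787.5/1750 = 0.45
I − A =
  [   0.95    -0.05    -0.30]
  [  -0.15     1.00    -0.05]
  [  -0.30    -0.20     0.55]
Cofactors of I−A, C_ij = (−1)^(i+j)·(minor ij) (rows/columns in the sector order above):
  C_11 = (1.00)(0.55) − (-0.05)(-0.20) = 0.5400
  C_12 = −[(-0.15)(0.55) − (-0.05)(-0.30)] = 0.0975
  C_13 = (-0.15)(-0.20) − (1.00)(-0.30) = 0.3300
  C_21 = −[(-0.05)(0.55) − (-0.30)(-0.20)] = 0.0875
  C_22 = (0.95)(0.55) − (-0.30)(-0.30) = 0.4325
  C_23 = −[(0.95)(-0.20) − (-0.05)(-0.30)] = 0.2050
  C_31 = (-0.05)(-0.05) − (-0.30)(1.00) = 0.3025
  C_32 = −[(0.95)(-0.05) − (-0.30)(-0.15)] = 0.0925
  C_33 = (0.95)(1.00) − (-0.05)(-0.15) = 0.9425
det(I−A) = Σ_j (I−A)_1j·C_1j = (0.95)(0.5400) + (-0.05)(0.0975) + (-0.30)(0.3300) = 0.409125
adj(I−A) = Cᵀ =
  [ 0.5400   0.0875   0.3025]
  [ 0.0975   0.4325   0.0925]
  [ 0.3300   0.2050   0.9425]
(I − A)⁻¹ = adj(I−A) / det(I−A) ≈
  [   1.3199     0.2139     0.7394]
  [   0.2383     1.0571     0.2261]
  [   0.8066     0.5011     2.3037]
Δx = (I − A)⁻¹ Δd with Δd having -60 in the Sector 1 component and 0 elsewhere.
So Δx_3 = L_31 · (-60), where L_31 = adj(I−A)_31 / det(I−A) = 0.3300 / 0.409125.
Δx_3 = 0.3300 × (-60) / 0.409125 = -19.80 / 0.409125 ≈ -48.396.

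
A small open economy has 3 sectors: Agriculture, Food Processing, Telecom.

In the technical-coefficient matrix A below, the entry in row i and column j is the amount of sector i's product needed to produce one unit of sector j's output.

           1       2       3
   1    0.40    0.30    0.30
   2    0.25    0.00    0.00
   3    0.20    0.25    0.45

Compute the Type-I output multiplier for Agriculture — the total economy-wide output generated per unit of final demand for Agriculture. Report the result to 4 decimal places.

I − A =
  [   0.60    -0.30    -0.30]
  [  -0.25     1.00     0.00]
  [  -0.20    -0.25     0.55]
Cofactors of I−A, C_ij = (−1)^(i+j)·(minor ij) (rows/columns in the sector order above):
  C_11 = (1.00)(0.55) − (0.00)(-0.25) = 0.5500
  C_12 = −[(-0.25)(0.55) − (0.00)(-0.20)] = 0.1375
  C_13 = (-0.25)(-0.25) − (1.00)(-0.20) = 0.2625
  C_21 = −[(-0.30)(0.55) − (-0.30)(-0.25)] = 0.2400
  C_22 = (0.60)(0.55) − (-0.30)(-0.20) = 0.2700
  C_23 = −[(0.60)(-0.25) − (-0.30)(-0.20)] = 0.2100
  C_31 = (-0.30)(0.00) − (-0.30)(1.00) = 0.3000
  C_32 = −[(0.60)(0.00) − (-0.30)(-0.25)] = 0.0750
  C_33 = (0.60)(1.00) − (-0.30)(-0.25) = 0.5250
det(I−A) = Σ_j (I−A)_1j·C_1j = (0.60)(0.5500) + (-0.30)(0.1375) + (-0.30)(0.2625) = 0.2100
adj(I−A) = Cᵀ =
  [ 0.5500   0.2400   0.3000]
  [ 0.1375   0.2700   0.0750]
  [ 0.2625   0.2100   0.5250]
(I − A)⁻¹ = adj(I−A) / det(I−A) ≈
  [   2.61905     1.14286     1.42857]
  [   0.65476     1.28571     0.35714]
  [   1.25000     1.00000     2.50000]
The output multiplier for sector j is the column-j sum of the Leontief inverse (I − A)⁻¹ = adj(I−A) / det(I−A).
Column 1 of adj(I−A): (0.5500, 0.1375, 0.2625); det(I−A) = 0.2100.
m_1 = (0.5500 + 0.1375 + 0.2625) / 0.2100 = 0.95 / 0.2100 ≈ 4.5238.

m_1 = 4.5238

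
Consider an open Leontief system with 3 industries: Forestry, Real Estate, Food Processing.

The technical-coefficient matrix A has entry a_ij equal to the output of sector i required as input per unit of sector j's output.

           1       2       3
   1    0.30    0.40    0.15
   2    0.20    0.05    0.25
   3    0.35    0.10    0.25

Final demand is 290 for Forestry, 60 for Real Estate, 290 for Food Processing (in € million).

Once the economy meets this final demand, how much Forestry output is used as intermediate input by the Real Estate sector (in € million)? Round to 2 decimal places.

z_12 = 187.99

I − A =
  [   0.70    -0.40    -0.15]
  [  -0.20     0.95    -0.25]
  [  -0.35    -0.10     0.75]
Cofactors of I−A, C_ij = (−1)^(i+j)·(minor ij) (rows/columns in the sector order above):
  C_11 = (0.95)(0.75) − (-0.25)(-0.10) = 0.6875
  C_12 = −[(-0.20)(0.75) − (-0.25)(-0.35)] = 0.2375
  C_13 = (-0.20)(-0.10) − (0.95)(-0.35) = 0.3525
  C_21 = −[(-0.40)(0.75) − (-0.15)(-0.10)] = 0.3150
  C_22 = (0.70)(0.75) − (-0.15)(-0.35) = 0.4725
  C_23 = −[(0.70)(-0.10) − (-0.40)(-0.35)] = 0.2100
  C_31 = (-0.40)(-0.25) − (-0.15)(0.95) = 0.2425
  C_32 = −[(0.70)(-0.25) − (-0.15)(-0.20)] = 0.2050
  C_33 = (0.70)(0.95) − (-0.40)(-0.20) = 0.5850
det(I−A) = Σ_j (I−A)_1j·C_1j = (0.70)(0.6875) + (-0.40)(0.2375) + (-0.15)(0.3525) = 0.333375
adj(I−A) = Cᵀ =
  [ 0.6875   0.3150   0.2425]
  [ 0.2375   0.4725   0.2050]
  [ 0.3525   0.2100   0.5850]
(I − A)⁻¹ = adj(I−A) / det(I−A) ≈
  [   2.0622     0.9449     0.7274]
  [   0.7124     1.4173     0.6149]
  [   1.0574     0.6299     1.7548]
First solve x = (I − A)⁻¹ d = adj(I−A)·d / det(I−A); in particular x_2 = (0.2375·290 + 0.4725·60 + 0.2050·290) / 0.333375 = 156.675 / 0.333375 ≈ 469.9663.
Intermediate flow from 1 to 2: z_12 = a_12 · x_2 = 0.40 × 156.675 / 0.333375 = 62.67 / 0.333375 ≈ 187.99.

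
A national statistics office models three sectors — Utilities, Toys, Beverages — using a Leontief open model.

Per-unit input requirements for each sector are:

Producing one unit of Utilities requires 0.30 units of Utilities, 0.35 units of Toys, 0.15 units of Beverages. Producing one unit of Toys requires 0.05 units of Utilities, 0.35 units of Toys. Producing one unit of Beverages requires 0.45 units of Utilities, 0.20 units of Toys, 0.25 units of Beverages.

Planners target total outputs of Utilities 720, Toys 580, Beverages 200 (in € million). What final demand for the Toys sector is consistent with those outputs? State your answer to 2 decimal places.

d_T = 85.00

I − A =
  [   0.70    -0.05    -0.45]
  [  -0.35     0.65    -0.20]
  [  -0.15     0.00     0.75]
d = (I − A) x:
  d_U = (+0.70)·720 + (-0.05)·580 + (-0.45)·200 = 385.00
  d_T = (-0.35)·720 + (+0.65)·580 + (-0.20)·200 = 85.00
  d_B = (-0.15)·720 + (+0.00)·580 + (+0.75)·200 = 42.00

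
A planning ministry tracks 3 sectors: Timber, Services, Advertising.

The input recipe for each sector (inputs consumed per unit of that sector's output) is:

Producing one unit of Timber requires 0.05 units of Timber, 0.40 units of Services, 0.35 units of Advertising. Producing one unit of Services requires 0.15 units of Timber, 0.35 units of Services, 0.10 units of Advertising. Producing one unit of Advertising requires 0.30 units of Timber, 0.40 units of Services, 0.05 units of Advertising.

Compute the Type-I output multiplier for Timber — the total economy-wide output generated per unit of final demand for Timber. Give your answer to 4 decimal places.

m_1 = 3.4966

I − A =
  [   0.95    -0.15    -0.30]
  [  -0.40     0.65    -0.40]
  [  -0.35    -0.10     0.95]
Cofactors of I−A, C_ij = (−1)^(i+j)·(minor ij) (rows/columns in the sector order above):
  C_11 = (0.65)(0.95) − (-0.40)(-0.10) = 0.5775
  C_12 = −[(-0.40)(0.95) − (-0.40)(-0.35)] = 0.5200
  C_13 = (-0.40)(-0.10) − (0.65)(-0.35) = 0.2675
  C_21 = −[(-0.15)(0.95) − (-0.30)(-0.10)] = 0.1725
  C_22 = (0.95)(0.95) − (-0.30)(-0.35) = 0.7975
  C_23 = −[(0.95)(-0.10) − (-0.15)(-0.35)] = 0.1475
  C_31 = (-0.15)(-0.40) − (-0.30)(0.65) = 0.2550
  C_32 = −[(0.95)(-0.40) − (-0.30)(-0.40)] = 0.5000
  C_33 = (0.95)(0.65) − (-0.15)(-0.40) = 0.5575
det(I−A) = Σ_j (I−A)_1j·C_1j = (0.95)(0.5775) + (-0.15)(0.5200) + (-0.30)(0.2675) = 0.390375
adj(I−A) = Cᵀ =
  [ 0.5775   0.1725   0.2550]
  [ 0.5200   0.7975   0.5000]
  [ 0.2675   0.1475   0.5575]
(I − A)⁻¹ = adj(I−A) / det(I−A) ≈
  [   1.47935     0.44188     0.65322]
  [   1.33205     2.04291     1.28082]
  [   0.68524     0.37784     1.42811]
The output multiplier for sector j is the column-j sum of the Leontief inverse (I − A)⁻¹ = adj(I−A) / det(I−A).
Column 1 of adj(I−A): (0.5775, 0.5200, 0.2675); det(I−A) = 0.390375.
m_1 = (0.5775 + 0.5200 + 0.2675) / 0.390375 = 1.365 / 0.390375 ≈ 3.4966.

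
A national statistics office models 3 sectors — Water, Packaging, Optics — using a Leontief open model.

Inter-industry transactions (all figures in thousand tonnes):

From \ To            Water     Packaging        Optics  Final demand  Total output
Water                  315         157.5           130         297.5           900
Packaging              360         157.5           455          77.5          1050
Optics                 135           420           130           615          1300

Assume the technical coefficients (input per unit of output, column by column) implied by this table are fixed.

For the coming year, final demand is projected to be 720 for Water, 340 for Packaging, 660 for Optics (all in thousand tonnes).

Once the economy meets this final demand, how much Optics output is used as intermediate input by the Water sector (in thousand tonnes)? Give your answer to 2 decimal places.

z_OW = 285.27

Technical coefficients a_ij = z_ij / X_j:
  a_WW = 315/900 = 0.35, a_PW = 360/900 = 0.40, a_OW = 135/900 = 0.15
  a_WP = 157.5/1050 = 0.15, a_PP = 157.5/1050 = 0.15, a_OP = 420/1050 = 0.40
  a_WO = 130/1300 = 0.10, a_PO = 455/1300 = 0.35, a_OO = 130/1300 = 0.10
I − A =
  [   0.65    -0.15    -0.10]
  [  -0.40     0.85    -0.35]
  [  -0.15    -0.40     0.90]
Cofactors of I−A, C_ij = (−1)^(i+j)·(minor ij) (rows/columns in the sector order above):
  C_11 = (0.85)(0.90) − (-0.35)(-0.40) = 0.6250
  C_12 = −[(-0.40)(0.90) − (-0.35)(-0.15)] = 0.4125
  C_13 = (-0.40)(-0.40) − (0.85)(-0.15) = 0.2875
  C_21 = −[(-0.15)(0.90) − (-0.10)(-0.40)] = 0.1750
  C_22 = (0.65)(0.90) − (-0.10)(-0.15) = 0.5700
  C_23 = −[(0.65)(-0.40) − (-0.15)(-0.15)] = 0.2825
  C_31 = (-0.15)(-0.35) − (-0.10)(0.85) = 0.1375
  C_32 = −[(0.65)(-0.35) − (-0.10)(-0.40)] = 0.2675
  C_33 = (0.65)(0.85) − (-0.15)(-0.40) = 0.4925
det(I−A) = Σ_j (I−A)_1j·C_1j = (0.65)(0.6250) + (-0.15)(0.4125) + (-0.10)(0.2875) = 0.315625
adj(I−A) = Cᵀ =
  [ 0.6250   0.1750   0.1375]
  [ 0.4125   0.5700   0.2675]
  [ 0.2875   0.2825   0.4925]
(I − A)⁻¹ = adj(I−A) / det(I−A) ≈
  [   1.9802     0.5545     0.4356]
  [   1.3069     1.8059     0.8475]
  [   0.9109     0.8950     1.5604]
First solve x = (I − A)⁻¹ d = adj(I−A)·d / det(I−A); in particular x_W = (0.6250·720 + 0.1750·340 + 0.1375·660) / 0.315625 = 600.25 / 0.315625 ≈ 1901.7822.
Intermediate flow from O to W: z_OW = a_OW · x_W = 0.15 × 600.25 / 0.315625 = 90.0375 / 0.315625 ≈ 285.27.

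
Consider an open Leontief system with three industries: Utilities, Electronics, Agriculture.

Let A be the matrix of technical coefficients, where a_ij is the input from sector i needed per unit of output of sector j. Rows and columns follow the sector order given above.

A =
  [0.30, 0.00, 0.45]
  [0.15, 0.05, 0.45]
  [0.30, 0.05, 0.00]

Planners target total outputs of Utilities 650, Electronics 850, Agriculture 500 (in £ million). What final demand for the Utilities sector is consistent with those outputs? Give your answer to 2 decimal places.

d_1 = 230.00

I − A =
  [   0.70     0.00    -0.45]
  [  -0.15     0.95    -0.45]
  [  -0.30    -0.05     1.00]
d = (I − A) x:
  d_1 = (+0.70)·650 + (+0.00)·850 + (-0.45)·500 = 230.00
  d_2 = (-0.15)·650 + (+0.95)·850 + (-0.45)·500 = 485.00
  d_3 = (-0.30)·650 + (-0.05)·850 + (+1.00)·500 = 262.50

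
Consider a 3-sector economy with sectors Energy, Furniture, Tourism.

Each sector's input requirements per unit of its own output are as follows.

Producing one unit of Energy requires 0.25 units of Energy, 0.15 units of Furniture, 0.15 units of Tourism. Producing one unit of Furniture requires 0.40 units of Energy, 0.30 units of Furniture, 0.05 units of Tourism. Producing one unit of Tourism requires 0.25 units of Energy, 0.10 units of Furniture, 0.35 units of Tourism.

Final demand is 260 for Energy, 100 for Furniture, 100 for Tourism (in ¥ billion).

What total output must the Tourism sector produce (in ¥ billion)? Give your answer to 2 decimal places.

I − A =
  [   0.75    -0.40    -0.25]
  [  -0.15     0.70    -0.10]
  [  -0.15    -0.05     0.65]
Cofactors of I−A, C_ij = (−1)^(i+j)·(minor ij) (rows/columns in the sector order above):
  C_11 = (0.70)(0.65) − (-0.10)(-0.05) = 0.4500
  C_12 = −[(-0.15)(0.65) − (-0.10)(-0.15)] = 0.1125
  C_13 = (-0.15)(-0.05) − (0.70)(-0.15) = 0.1125
  C_21 = −[(-0.40)(0.65) − (-0.25)(-0.05)] = 0.2725
  C_22 = (0.75)(0.65) − (-0.25)(-0.15) = 0.4500
  C_23 = −[(0.75)(-0.05) − (-0.40)(-0.15)] = 0.0975
  C_31 = (-0.40)(-0.10) − (-0.25)(0.70) = 0.2150
  C_32 = −[(0.75)(-0.10) − (-0.25)(-0.15)] = 0.1125
  C_33 = (0.75)(0.70) − (-0.40)(-0.15) = 0.4650
det(I−A) = Σ_j (I−A)_1j·C_1j = (0.75)(0.4500) + (-0.40)(0.1125) + (-0.25)(0.1125) = 0.264375
adj(I−A) = Cᵀ =
  [ 0.4500   0.2725   0.2150]
  [ 0.1125   0.4500   0.1125]
  [ 0.1125   0.0975   0.4650]
(I − A)⁻¹ = adj(I−A) / det(I−A) ≈
  [   1.7021     1.0307     0.8132]
  [   0.4255     1.7021     0.4255]
  [   0.4255     0.3688     1.7589]
x = (I − A)⁻¹ d = adj(I−A)·d / det(I−A), with det(I−A) = 0.264375:
  x_E = (0.4500·260 + 0.2725·100 + 0.2150·100) / 0.264375 = 165.75 / 0.264375 ≈ 626.95
  x_F = (0.1125·260 + 0.4500·100 + 0.1125·100) / 0.264375 = 85.50 / 0.264375 ≈ 323.40
  x_T = (0.1125·260 + 0.0975·100 + 0.4650·100) / 0.264375 = 85.50 / 0.264375 ≈ 323.40

x_T = 323.40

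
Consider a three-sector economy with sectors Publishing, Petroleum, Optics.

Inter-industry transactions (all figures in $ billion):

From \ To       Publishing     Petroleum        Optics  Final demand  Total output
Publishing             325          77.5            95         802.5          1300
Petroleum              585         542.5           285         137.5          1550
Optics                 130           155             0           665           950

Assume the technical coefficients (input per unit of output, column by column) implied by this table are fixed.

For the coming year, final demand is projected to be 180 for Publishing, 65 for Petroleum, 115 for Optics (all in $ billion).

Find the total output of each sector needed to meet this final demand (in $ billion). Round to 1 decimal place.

Technical coefficients a_ij = z_ij / X_j:
  a_11 = 325/1300 = 0.25, a_21 = 585/1300 = 0.45, a_31 = 130/1300 = 0.10
  a_12 = 77.5/1550 = 0.05, a_22 = 542.5/1550 = 0.35, a_32 = 155/1550 = 0.10
  a_13 = 95/950 = 0.10, a_23 = 285/950 = 0.30, a_33 = 0/950 = 0.00
I − A =
  [   0.75    -0.05    -0.10]
  [  -0.45     0.65    -0.30]
  [  -0.10    -0.10     1.00]
Cofactors of I−A, C_ij = (−1)^(i+j)·(minor ij) (rows/columns in the sector order above):
  C_11 = (0.65)(1.00) − (-0.30)(-0.10) = 0.6200
  C_12 = −[(-0.45)(1.00) − (-0.30)(-0.10)] = 0.4800
  C_13 = (-0.45)(-0.10) − (0.65)(-0.10) = 0.1100
  C_21 = −[(-0.05)(1.00) − (-0.10)(-0.10)] = 0.0600
  C_22 = (0.75)(1.00) − (-0.10)(-0.10) = 0.7400
  C_23 = −[(0.75)(-0.10) − (-0.05)(-0.10)] = 0.0800
  C_31 = (-0.05)(-0.30) − (-0.10)(0.65) = 0.0800
  C_32 = −[(0.75)(-0.30) − (-0.10)(-0.45)] = 0.2700
  C_33 = (0.75)(0.65) − (-0.05)(-0.45) = 0.4650
det(I−A) = Σ_j (I−A)_1j·C_1j = (0.75)(0.6200) + (-0.05)(0.4800) + (-0.10)(0.1100) = 0.4300
adj(I−A) = Cᵀ =
  [ 0.6200   0.0600   0.0800]
  [ 0.4800   0.7400   0.2700]
  [ 0.1100   0.0800   0.4650]
(I − A)⁻¹ = adj(I−A) / det(I−A) ≈
  [   1.4419     0.1395     0.1860]
  [   1.1163     1.7209     0.6279]
  [   0.2558     0.1860     1.0814]
x = (I − A)⁻¹ d = adj(I−A)·d / det(I−A), with det(I−A) = 0.4300:
  x_1 = (0.6200·180 + 0.0600·65 + 0.0800·115) / 0.4300 = 124.70 / 0.4300 = 290.0
  x_2 = (0.4800·180 + 0.7400·65 + 0.2700·115) / 0.4300 = 165.55 / 0.4300 = 385.0
  x_3 = (0.1100·180 + 0.0800·65 + 0.4650·115) / 0.4300 = 78.475 / 0.4300 = 182.5

x_1 = 290.0, x_2 = 385.0, x_3 = 182.5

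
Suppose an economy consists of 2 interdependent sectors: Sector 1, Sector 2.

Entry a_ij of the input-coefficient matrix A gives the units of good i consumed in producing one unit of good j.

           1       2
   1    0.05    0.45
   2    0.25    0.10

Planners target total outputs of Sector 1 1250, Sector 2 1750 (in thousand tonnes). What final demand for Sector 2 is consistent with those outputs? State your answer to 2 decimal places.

I − A =
  [   0.95    -0.45]
  [  -0.25     0.90]
d = (I − A) x:
  d_1 = (+0.95)·1250 + (-0.45)·1750 = 400.00
  d_2 = (-0.25)·1250 + (+0.90)·1750 = 1262.50

d_2 = 1262.50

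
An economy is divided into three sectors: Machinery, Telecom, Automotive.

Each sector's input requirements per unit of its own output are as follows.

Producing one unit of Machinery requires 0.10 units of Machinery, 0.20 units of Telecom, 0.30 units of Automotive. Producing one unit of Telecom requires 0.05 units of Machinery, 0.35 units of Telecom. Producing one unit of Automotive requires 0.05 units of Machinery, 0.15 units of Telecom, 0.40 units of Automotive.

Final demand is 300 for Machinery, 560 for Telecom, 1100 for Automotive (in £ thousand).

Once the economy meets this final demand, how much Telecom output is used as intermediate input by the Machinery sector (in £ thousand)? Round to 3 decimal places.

I − A =
  [   0.90    -0.05    -0.05]
  [  -0.20     0.65    -0.15]
  [  -0.30     0.00     0.60]
Cofactors of I−A, C_ij = (−1)^(i+j)·(minor ij) (rows/columns in the sector order above):
  C_11 = (0.65)(0.60) − (-0.15)(0.00) = 0.3900
  C_12 = −[(-0.20)(0.60) − (-0.15)(-0.30)] = 0.1650
  C_13 = (-0.20)(0.00) − (0.65)(-0.30) = 0.1950
  C_21 = −[(-0.05)(0.60) − (-0.05)(0.00)] = 0.0300
  C_22 = (0.90)(0.60) − (-0.05)(-0.30) = 0.5250
  C_23 = −[(0.90)(0.00) − (-0.05)(-0.30)] = 0.0150
  C_31 = (-0.05)(-0.15) − (-0.05)(0.65) = 0.0400
  C_32 = −[(0.90)(-0.15) − (-0.05)(-0.20)] = 0.1450
  C_33 = (0.90)(0.65) − (-0.05)(-0.20) = 0.5750
det(I−A) = Σ_j (I−A)_1j·C_1j = (0.90)(0.3900) + (-0.05)(0.1650) + (-0.05)(0.1950) = 0.3330
adj(I−A) = Cᵀ =
  [ 0.3900   0.0300   0.0400]
  [ 0.1650   0.5250   0.1450]
  [ 0.1950   0.0150   0.5750]
(I − A)⁻¹ = adj(I−A) / det(I−A) ≈
  [   1.1712     0.0901     0.1201]
  [   0.4955     1.5766     0.4354]
  [   0.5856     0.0450     1.7267]
First solve x = (I − A)⁻¹ d = adj(I−A)·d / det(I−A); in particular x_1 = (0.3900·300 + 0.0300·560 + 0.0400·1100) / 0.3330 = 177.80 / 0.3330 ≈ 533.93393.
Intermediate flow from 2 to 1: z_21 = a_21 · x_1 = 0.20 × 177.80 / 0.3330 = 35.56 / 0.3330 ≈ 106.787.

z_21 = 106.787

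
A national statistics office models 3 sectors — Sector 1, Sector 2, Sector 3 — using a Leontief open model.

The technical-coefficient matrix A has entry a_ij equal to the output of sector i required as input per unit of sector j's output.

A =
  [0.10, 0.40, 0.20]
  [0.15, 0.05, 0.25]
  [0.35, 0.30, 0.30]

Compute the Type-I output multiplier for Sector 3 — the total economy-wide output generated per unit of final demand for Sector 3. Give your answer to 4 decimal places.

m_3 = 3.5403

I − A =
  [   0.90    -0.40    -0.20]
  [  -0.15     0.95    -0.25]
  [  -0.35    -0.30     0.70]
Cofactors of I−A, C_ij = (−1)^(i+j)·(minor ij) (rows/columns in the sector order above):
  C_11 = (0.95)(0.70) − (-0.25)(-0.30) = 0.5900
  C_12 = −[(-0.15)(0.70) − (-0.25)(-0.35)] = 0.1925
  C_13 = (-0.15)(-0.30) − (0.95)(-0.35) = 0.3775
  C_21 = −[(-0.40)(0.70) − (-0.20)(-0.30)] = 0.3400
  C_22 = (0.90)(0.70) − (-0.20)(-0.35) = 0.5600
  C_23 = −[(0.90)(-0.30) − (-0.40)(-0.35)] = 0.4100
  C_31 = (-0.40)(-0.25) − (-0.20)(0.95) = 0.2900
  C_32 = −[(0.90)(-0.25) − (-0.20)(-0.15)] = 0.2550
  C_33 = (0.90)(0.95) − (-0.40)(-0.15) = 0.7950
det(I−A) = Σ_j (I−A)_1j·C_1j = (0.90)(0.5900) + (-0.40)(0.1925) + (-0.20)(0.3775) = 0.3785
adj(I−A) = Cᵀ =
  [ 0.5900   0.3400   0.2900]
  [ 0.1925   0.5600   0.2550]
  [ 0.3775   0.4100   0.7950]
(I − A)⁻¹ = adj(I−A) / det(I−A) ≈
  [   1.55878     0.89828     0.76618]
  [   0.50859     1.47952     0.67371]
  [   0.99736     1.08322     2.10040]
The output multiplier for sector j is the column-j sum of the Leontief inverse (I − A)⁻¹ = adj(I−A) / det(I−A).
Column 3 of adj(I−A): (0.2900, 0.2550, 0.7950); det(I−A) = 0.3785.
m_3 = (0.2900 + 0.2550 + 0.7950) / 0.3785 = 1.34 / 0.3785 ≈ 3.5403.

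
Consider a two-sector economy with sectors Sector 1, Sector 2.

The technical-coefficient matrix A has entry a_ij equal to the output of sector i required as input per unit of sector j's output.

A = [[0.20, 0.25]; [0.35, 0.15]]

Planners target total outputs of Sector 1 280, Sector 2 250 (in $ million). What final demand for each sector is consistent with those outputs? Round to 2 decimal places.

d_1 = 161.50, d_2 = 114.50

I − A =
  [   0.80    -0.25]
  [  -0.35     0.85]
d = (I − A) x:
  d_1 = (+0.80)·280 + (-0.25)·250 = 161.50
  d_2 = (-0.35)·280 + (+0.85)·250 = 114.50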